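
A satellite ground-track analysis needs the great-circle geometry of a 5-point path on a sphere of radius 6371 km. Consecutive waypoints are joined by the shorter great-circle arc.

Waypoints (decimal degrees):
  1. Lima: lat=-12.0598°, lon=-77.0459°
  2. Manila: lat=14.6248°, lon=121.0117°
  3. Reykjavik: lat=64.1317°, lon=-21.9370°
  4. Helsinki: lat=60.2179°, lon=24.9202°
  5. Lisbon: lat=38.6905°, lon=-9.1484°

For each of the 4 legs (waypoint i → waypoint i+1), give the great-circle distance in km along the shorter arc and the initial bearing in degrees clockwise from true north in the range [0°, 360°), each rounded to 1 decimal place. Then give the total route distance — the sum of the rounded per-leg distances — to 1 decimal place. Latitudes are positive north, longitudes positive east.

Leg 1: φ1=-0.2104832, φ2=0.2552509, Δφ=0.4657341, Δλ=3.4567572 rad; a=sin²(Δφ/2)+cosφ1·cosφ2·sin²(Δλ/2)=0.9761955744; c=2·atan2(√a, √(1-a))=2.831781457; dist=6371·c=18041.280 ≈ 18041.3 km; running total=18041.3 km
Leg 1 bearing: y=sinΔλ·cosφ2=-0.29992981, x=cosφ1·sinφ2-sinφ1·cosφ2·cosΔλ=0.05471021; θ=atan2(y, x)=-79.6623° <0 so +360° → 280.3377° ≈ 280.3°
Leg 2: φ1=0.2552509, φ2=1.1193093, Δφ=0.8640584, Δλ=-2.4949255 rad; a=sin²(Δφ/2)+cosφ1·cosφ2·sin²(Δλ/2)=0.5548709216; c=2·atan2(√a, √(1-a))=1.680759648; dist=6371·c=10708.120 ≈ 10708.1 km; running total=28749.4 km
Leg 2 bearing: y=sinΔλ·cosφ2=-0.26288620, x=cosφ1·sinφ2-sinφ1·cosφ2·cosΔλ=0.95856537; θ=atan2(y, x)=-15.3363° <0 so +360° → 344.6637° ≈ 344.7°
Leg 3: φ1=1.1193093, φ2=1.0510006, Δφ=-0.0683087, Δλ=0.8178124 rad; a=sin²(Δφ/2)+cosφ1·cosφ2·sin²(Δλ/2)=0.0354264013; c=2·atan2(√a, √(1-a))=0.378696889; dist=6371·c=2412.678 ≈ 2412.7 km; running total=31162.1 km
Leg 3 bearing: y=sinΔλ·cosφ2=0.36242005, x=cosφ1·sinφ2-sinφ1·cosφ2·cosΔλ=0.07305609; θ=atan2(y, x)=78.6031° ≈ 78.6°
Leg 4: φ1=1.0510006, φ2=0.6752766, Δφ=-0.3757240, Δλ=-0.5946092 rad; a=sin²(Δφ/2)+cosφ1·cosφ2·sin²(Δλ/2)=0.0681493121; c=2·atan2(√a, √(1-a))=0.528228287; dist=6371·c=3365.342 ≈ 3365.3 km; running total=34527.4 km
Leg 4 bearing: y=sinΔλ·cosφ2=-0.43724356, x=cosφ1·sinφ2-sinφ1·cosφ2·cosΔλ=-0.25067510; θ=atan2(y, x)=-119.8260° <0 so +360° → 240.1740° ≈ 240.2°

Leg 1: dist=18041.3 km, bearing=280.3°
Leg 2: dist=10708.1 km, bearing=344.7°
Leg 3: dist=2412.7 km, bearing=78.6°
Leg 4: dist=3365.3 km, bearing=240.2°
Total: 34527.4 km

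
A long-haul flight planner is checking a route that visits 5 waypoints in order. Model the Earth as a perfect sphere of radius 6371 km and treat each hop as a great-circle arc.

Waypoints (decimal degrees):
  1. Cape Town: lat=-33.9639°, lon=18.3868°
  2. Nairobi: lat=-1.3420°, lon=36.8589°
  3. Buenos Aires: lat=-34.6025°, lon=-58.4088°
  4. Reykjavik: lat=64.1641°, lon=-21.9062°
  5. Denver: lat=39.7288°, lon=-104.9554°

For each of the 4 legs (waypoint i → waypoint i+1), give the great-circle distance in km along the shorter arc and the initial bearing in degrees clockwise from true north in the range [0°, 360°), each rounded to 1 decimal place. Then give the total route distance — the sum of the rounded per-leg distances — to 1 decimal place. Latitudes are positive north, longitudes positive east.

Leg 1: dist=4104.8 km, bearing=31.8°
Leg 2: dist=10404.4 km, bearing=235.2°
Leg 3: dist=11438.9 km, bearing=15.4°
Leg 4: dist=5780.8 km, bearing=284.3°
Total: 31728.9 km

Leg 1: φ1=-0.5927819, φ2=-0.0234223, Δφ=0.5693596, Δλ=0.3223990 rad; a=sin²(Δφ/2)+cosφ1·cosφ2·sin²(Δλ/2)=0.1002368251; c=2·atan2(√a, √(1-a))=0.644290111; dist=6371·c=4104.772 ≈ 4104.8 km; running total=4104.8 km
Leg 1 bearing: y=sinΔλ·cosφ2=0.31675593, x=cosφ1·sinφ2-sinφ1·cosφ2·cosΔλ=0.51031686; θ=atan2(y, x)=31.8281° ≈ 31.8°
Leg 2: φ1=-0.0234223, φ2=-0.6039276, Δφ=-0.5805052, Δλ=-1.6627350 rad; a=sin²(Δφ/2)+cosφ1·cosφ2·sin²(Δλ/2)=0.5311243404; c=2·atan2(√a, √(1-a))=1.633085279; dist=6371·c=10404.386 ≈ 10404.4 km; running total=14509.2 km
Leg 2 bearing: y=sinΔλ·cosφ2=-0.81963527, x=cosφ1·sinφ2-sinφ1·cosφ2·cosΔλ=-0.56949374; θ=atan2(y, x)=-124.7921° <0 so +360° → 235.2079° ≈ 235.2°
Leg 3: φ1=-0.6039276, φ2=1.1198748, Δφ=1.7238024, Δλ=0.6370906 rad; a=sin²(Δφ/2)+cosφ1·cosφ2·sin²(Δλ/2)=0.6113887664; c=2·atan2(√a, √(1-a))=1.795459008; dist=6371·c=11438.869 ≈ 11438.9 km; running total=25948.1 km
Leg 3 bearing: y=sinΔλ·cosφ2=0.25923677, x=cosφ1·sinφ2-sinφ1·cosφ2·cosΔλ=0.93976937; θ=atan2(y, x)=15.4216° ≈ 15.4°
Leg 4: φ1=1.1198748, φ2=0.6933984, Δφ=-0.4264764, Δλ=-1.4494820 rad; a=sin²(Δφ/2)+cosφ1·cosφ2·sin²(Δλ/2)=0.1920857534; c=2·atan2(√a, √(1-a))=0.907359245; dist=6371·c=5780.786 ≈ 5780.8 km; running total=31728.9 km
Leg 4 bearing: y=sinΔλ·cosφ2=-0.76342599, x=cosφ1·sinφ2-sinφ1·cosφ2·cosΔλ=0.19477174; θ=atan2(y, x)=-75.6875° <0 so +360° → 284.3125° ≈ 284.3°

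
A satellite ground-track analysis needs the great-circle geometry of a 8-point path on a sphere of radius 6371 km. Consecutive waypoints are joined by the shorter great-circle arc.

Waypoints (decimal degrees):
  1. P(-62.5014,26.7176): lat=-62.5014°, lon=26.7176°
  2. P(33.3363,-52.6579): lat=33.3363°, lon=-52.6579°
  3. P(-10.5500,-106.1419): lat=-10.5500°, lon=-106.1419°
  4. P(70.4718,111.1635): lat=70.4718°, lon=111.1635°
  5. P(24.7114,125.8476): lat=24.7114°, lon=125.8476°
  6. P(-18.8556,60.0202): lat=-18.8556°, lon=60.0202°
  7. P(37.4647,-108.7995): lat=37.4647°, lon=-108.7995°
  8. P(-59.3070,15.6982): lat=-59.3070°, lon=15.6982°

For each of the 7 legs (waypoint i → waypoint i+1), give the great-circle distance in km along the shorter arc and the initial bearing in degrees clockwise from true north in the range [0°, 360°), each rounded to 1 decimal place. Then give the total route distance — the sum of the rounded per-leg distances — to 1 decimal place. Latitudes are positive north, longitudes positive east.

Leg 1: φ1=-1.0908552, φ2=0.5818282, Δφ=1.6726834, Δλ=-1.3853638 rad; a=sin²(Δφ/2)+cosφ1·cosφ2·sin²(Δλ/2)=0.7081714363; c=2·atan2(√a, √(1-a))=2.000215601; dist=6371·c=12743.374 ≈ 12743.4 km; running total=12743.4 km
Leg 1 bearing: y=sinΔλ·cosφ2=-0.82113674, x=cosφ1·sinφ2-sinφ1·cosφ2·cosΔλ=0.39037554; θ=atan2(y, x)=-64.5732° <0 so +360° → 295.4268° ≈ 295.4°
Leg 2: φ1=0.5818282, φ2=-0.1841322, Δφ=-0.7659604, Δλ=-0.9334719 rad; a=sin²(Δφ/2)+cosφ1·cosφ2·sin²(Δλ/2)=0.3059427620; c=2·atan2(√a, √(1-a))=1.172211517; dist=6371·c=7468.160 ≈ 7468.2 km; running total=20211.6 km
Leg 2 bearing: y=sinΔλ·cosφ2=-0.79010474, x=cosφ1·sinφ2-sinφ1·cosφ2·cosΔλ=-0.47444880; θ=atan2(y, x)=-120.9843° <0 so +360° → 239.0157° ≈ 239.0°
Leg 3: φ1=-0.1841322, φ2=1.2299649, Δφ=1.4140972, Δλ=3.7926947 rad; a=sin²(Δφ/2)+cosφ1·cosφ2·sin²(Δλ/2)=0.7169756167; c=2·atan2(√a, √(1-a))=2.019670192; dist=6371·c=12867.319 ≈ 12867.3 km; running total=33078.9 km
Leg 3 bearing: y=sinΔλ·cosφ2=-0.20258927, x=cosφ1·sinφ2-sinφ1·cosφ2·cosΔλ=0.87786327; θ=atan2(y, x)=-12.9950° <0 so +360° → 347.0050° ≈ 347.0°
Leg 4: φ1=1.2299649, φ2=0.4312953, Δφ=-0.7986696, Δλ=0.2562859 rad; a=sin²(Δφ/2)+cosφ1·cosφ2·sin²(Δλ/2)=0.1561288351; c=2·atan2(√a, √(1-a))=0.812421806; dist=6371·c=5175.939 ≈ 5175.9 km; running total=38254.8 km
Leg 4 bearing: y=sinΔλ·cosφ2=0.23027621, x=cosφ1·sinφ2-sinφ1·cosφ2·cosΔλ=-0.68846449; θ=atan2(y, x)=161.5060° ≈ 161.5°
Leg 5: φ1=0.4312953, φ2=-0.3290923, Δφ=-0.7603876, Δλ=-1.1489049 rad; a=sin²(Δφ/2)+cosφ1·cosφ2·sin²(Δλ/2)=0.3915403650; c=2·atan2(√a, √(1-a))=1.352138842; dist=6371·c=8614.477 ≈ 8614.5 km; running total=46869.3 km
Leg 5 bearing: y=sinΔλ·cosφ2=-0.86335760, x=cosφ1·sinφ2-sinφ1·cosφ2·cosΔλ=-0.45558719; θ=atan2(y, x)=-117.8203° <0 so +360° → 242.1797° ≈ 242.2°
Leg 6: φ1=-0.3290923, φ2=0.6538824, Δφ=0.9829747, Δλ=-2.9464596 rad; a=sin²(Δφ/2)+cosφ1·cosφ2·sin²(Δλ/2)=0.9667313174; c=2·atan2(√a, √(1-a))=2.774744962; dist=6371·c=17677.900 ≈ 17677.9 km; running total=64547.2 km
Leg 6 bearing: y=sinΔλ·cosφ2=-0.15390157, x=cosφ1·sinφ2-sinφ1·cosφ2·cosΔλ=0.32397811; θ=atan2(y, x)=-25.4094° <0 so +360° → 334.5906° ≈ 334.6°
Leg 7: φ1=0.6538824, φ2=-1.0351024, Δφ=-1.6889848, Δλ=2.1728948 rad; a=sin²(Δφ/2)+cosφ1·cosφ2·sin²(Δλ/2)=0.8762639703; c=2·atan2(√a, √(1-a))=2.422688620; dist=6371·c=15434.949 ≈ 15434.9 km; running total=79982.1 km
Leg 7 bearing: y=sinΔλ·cosφ2=0.42067682, x=cosφ1·sinφ2-sinφ1·cosφ2·cosΔλ=-0.50668799; θ=atan2(y, x)=140.2989° ≈ 140.3°

Leg 1: dist=12743.4 km, bearing=295.4°
Leg 2: dist=7468.2 km, bearing=239.0°
Leg 3: dist=12867.3 km, bearing=347.0°
Leg 4: dist=5175.9 km, bearing=161.5°
Leg 5: dist=8614.5 km, bearing=242.2°
Leg 6: dist=17677.9 km, bearing=334.6°
Leg 7: dist=15434.9 km, bearing=140.3°
Total: 79982.1 km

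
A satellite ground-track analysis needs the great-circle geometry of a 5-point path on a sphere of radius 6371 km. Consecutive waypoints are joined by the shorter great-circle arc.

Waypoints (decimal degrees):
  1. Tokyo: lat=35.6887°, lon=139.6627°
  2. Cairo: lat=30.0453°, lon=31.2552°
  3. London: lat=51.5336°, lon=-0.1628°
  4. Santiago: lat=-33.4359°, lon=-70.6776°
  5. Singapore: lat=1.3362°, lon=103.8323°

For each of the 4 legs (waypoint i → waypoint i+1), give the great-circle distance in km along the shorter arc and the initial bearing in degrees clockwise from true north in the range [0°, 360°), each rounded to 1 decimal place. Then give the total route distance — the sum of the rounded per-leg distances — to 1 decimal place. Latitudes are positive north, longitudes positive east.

Leg 1: dist=9560.7 km, bearing=304.6°
Leg 2: dist=3516.0 km, bearing=321.8°
Leg 3: dist=11671.8 km, bearing=234.5°
Leg 4: dist=16400.1 km, bearing=169.7°
Total: 41148.6 km

Leg 1: φ1=0.6228853, φ2=0.5243894, Δφ=-0.0984959, Δλ=-1.8920678 rad; a=sin²(Δφ/2)+cosφ1·cosφ2·sin²(Δλ/2)=0.4649593550; c=2·atan2(√a, √(1-a))=1.500657544; dist=6371·c=9560.689 ≈ 9560.7 km; running total=9560.7 km
Leg 1 bearing: y=sinΔλ·cosφ2=-0.82133959, x=cosφ1·sinφ2-sinφ1·cosφ2·cosΔλ=0.56611826; θ=atan2(y, x)=-55.4230° <0 so +360° → 304.5770° ≈ 304.6°
Leg 2: φ1=0.5243894, φ2=0.8994310, Δφ=0.3750416, Δλ=-0.5483475 rad; a=sin²(Δφ/2)+cosφ1·cosφ2·sin²(Δλ/2)=0.0742271259; c=2·atan2(√a, √(1-a))=0.551869731; dist=6371·c=3515.962 ≈ 3516.0 km; running total=13076.7 km
Leg 2 bearing: y=sinΔλ·cosφ2=-0.32426374, x=cosφ1·sinφ2-sinφ1·cosφ2·cosΔλ=0.41197435; θ=atan2(y, x)=-38.2062° <0 so +360° → 321.7938° ≈ 321.8°
Leg 3: φ1=0.8994310, φ2=-0.5835665, Δφ=-1.4829975, Δλ=-1.2307154 rad; a=sin²(Δφ/2)+cosφ1·cosφ2·sin²(Δλ/2)=0.6291329872; c=2·atan2(√a, √(1-a))=1.832023178; dist=6371·c=11671.820 ≈ 11671.8 km; running total=24748.5 km
Leg 3 bearing: y=sinΔλ·cosφ2=-0.78670888, x=cosφ1·sinφ2-sinφ1·cosφ2·cosΔλ=-0.56070298; θ=atan2(y, x)=-125.4782° <0 so +360° → 234.5218° ≈ 234.5°
Leg 4: φ1=-0.5835665, φ2=0.0233211, Δφ=0.6068876, Δλ=3.0457723 rad; a=sin²(Δφ/2)+cosφ1·cosφ2·sin²(Δλ/2)=0.9216488336; c=2·atan2(√a, √(1-a))=2.574186134; dist=6371·c=16400.140 ≈ 16400.1 km; running total=41148.6 km
Leg 4 bearing: y=sinΔλ·cosφ2=0.09564774, x=cosφ1·sinφ2-sinφ1·cosφ2·cosΔλ=-0.52886724; θ=atan2(y, x)=169.7486° ≈ 169.7°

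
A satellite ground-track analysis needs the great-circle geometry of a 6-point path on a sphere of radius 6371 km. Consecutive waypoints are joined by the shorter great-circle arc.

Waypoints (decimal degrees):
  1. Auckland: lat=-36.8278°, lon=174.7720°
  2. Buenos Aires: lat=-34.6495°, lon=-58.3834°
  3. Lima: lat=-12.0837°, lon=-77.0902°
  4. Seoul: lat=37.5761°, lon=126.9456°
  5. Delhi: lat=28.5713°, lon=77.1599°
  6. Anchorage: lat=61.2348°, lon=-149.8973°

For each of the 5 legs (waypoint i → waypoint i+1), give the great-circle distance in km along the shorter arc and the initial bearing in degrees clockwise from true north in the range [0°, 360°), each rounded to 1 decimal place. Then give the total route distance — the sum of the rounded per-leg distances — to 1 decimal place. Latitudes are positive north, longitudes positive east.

Leg 1: dist=10352.1 km, bearing=138.8°
Leg 2: dist=3140.5 km, bearing=318.5°
Leg 3: dist=16308.1 km, bearing=324.0°
Leg 4: dist=4690.2 km, bearing=272.8°
Leg 5: dist=9168.5 km, bearing=20.8°
Total: 43659.4 km

Leg 1: φ1=-0.6427664, φ2=-0.6047479, Δφ=0.0380185, Δλ=-4.0693294 rad; a=sin²(Δφ/2)+cosφ1·cosφ2·sin²(Δλ/2)=0.5270280869; c=2·atan2(√a, √(1-a))=1.624878861; dist=6371·c=10352.103 ≈ 10352.1 km; running total=10352.1 km
Leg 1 bearing: y=sinΔλ·cosφ2=0.65833425, x=cosφ1·sinφ2-sinφ1·cosφ2·cosΔλ=-0.75078222; θ=atan2(y, x)=138.7536° ≈ 138.8°
Leg 2: φ1=-0.6047479, φ2=-0.2109004, Δφ=0.3938475, Δλ=-0.3264953 rad; a=sin²(Δφ/2)+cosφ1·cosφ2·sin²(Δλ/2)=0.0595280884; c=2·atan2(√a, √(1-a))=0.492943347; dist=6371·c=3140.542 ≈ 3140.5 km; running total=13492.6 km
Leg 2 bearing: y=sinΔλ·cosφ2=-0.31361904, x=cosφ1·sinφ2-sinφ1·cosφ2·cosΔλ=0.35437421; θ=atan2(y, x)=-41.5086° <0 so +360° → 318.4914° ≈ 318.5°
Leg 3: φ1=-0.2109004, φ2=0.6558267, Δφ=0.8667270, Δλ=3.5610965 rad; a=sin²(Δφ/2)+cosφ1·cosφ2·sin²(Δλ/2)=0.9177222201; c=2·atan2(√a, √(1-a))=2.559737314; dist=6371·c=16308.086 ≈ 16308.1 km; running total=29800.7 km
Leg 3 bearing: y=sinΔλ·cosφ2=-0.32280905, x=cosφ1·sinφ2-sinφ1·cosφ2·cosΔλ=0.44477737; θ=atan2(y, x)=-35.9713° <0 so +360° → 324.0287° ≈ 324.0°
Leg 4: φ1=0.6558267, φ2=0.4986633, Δφ=-0.1571634, Δλ=-0.8689244 rad; a=sin²(Δφ/2)+cosφ1·cosφ2·sin²(Δλ/2)=0.1294821212; c=2·atan2(√a, √(1-a))=0.736184746; dist=6371·c=4690.233 ≈ 4690.2 km; running total=34490.9 km
Leg 4 bearing: y=sinΔλ·cosφ2=-0.67064147, x=cosφ1·sinφ2-sinφ1·cosφ2·cosΔλ=0.03325691; θ=atan2(y, x)=-87.1610° <0 so +360° → 272.8390° ≈ 272.8°
Leg 5: φ1=0.4986633, φ2=1.0687489, Δφ=0.5700856, Δλ=-3.9628957 rad; a=sin²(Δφ/2)+cosφ1·cosφ2·sin²(Δλ/2)=0.4343408944; c=2·atan2(√a, √(1-a))=1.439097737; dist=6371·c=9168.492 ≈ 9168.5 km; running total=43659.4 km
Leg 5 bearing: y=sinΔλ·cosφ2=0.35227048, x=cosφ1·sinφ2-sinφ1·cosφ2·cosΔλ=0.92663965; θ=atan2(y, x)=20.8148° ≈ 20.8°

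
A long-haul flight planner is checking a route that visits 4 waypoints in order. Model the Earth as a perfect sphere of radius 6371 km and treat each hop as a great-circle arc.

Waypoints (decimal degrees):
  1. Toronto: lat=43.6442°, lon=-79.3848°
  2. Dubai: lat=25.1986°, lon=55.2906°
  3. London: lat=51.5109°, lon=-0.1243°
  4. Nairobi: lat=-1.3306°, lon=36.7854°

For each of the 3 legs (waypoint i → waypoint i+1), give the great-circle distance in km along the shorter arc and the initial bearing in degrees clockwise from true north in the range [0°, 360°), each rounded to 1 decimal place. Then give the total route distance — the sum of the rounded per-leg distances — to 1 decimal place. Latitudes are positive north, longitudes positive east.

Leg 1: dist=11073.4 km, bearing=40.7°
Leg 2: dist=5475.1 km, bearing=317.4°
Leg 3: dist=6822.8 km, bearing=136.8°
Total: 23371.3 km

Leg 1: φ1=0.7617350, φ2=0.4397985, Δφ=-0.3219365, Δλ=2.3505292 rad; a=sin²(Δφ/2)+cosφ1·cosφ2·sin²(Δλ/2)=0.5832590235; c=2·atan2(√a, √(1-a))=1.738093680; dist=6371·c=11073.395 ≈ 11073.4 km; running total=11073.4 km
Leg 1 bearing: y=sinΔλ·cosφ2=0.64343119, x=cosφ1·sinφ2-sinφ1·cosφ2·cosΔλ=0.74717337; θ=atan2(y, x)=40.7335° ≈ 40.7°
Leg 2: φ1=0.4397985, φ2=0.8990348, Δφ=0.4592363, Δλ=-0.9671725 rad; a=sin²(Δφ/2)+cosφ1·cosφ2·sin²(Δλ/2)=0.1735468325; c=2·atan2(√a, √(1-a))=0.859381149; dist=6371·c=5475.117 ≈ 5475.1 km; running total=16548.5 km
Leg 2 bearing: y=sinΔλ·cosφ2=-0.51238376, x=cosφ1·sinφ2-sinφ1·cosφ2·cosΔλ=0.55783169; θ=atan2(y, x)=-42.5683° <0 so +360° → 317.4317° ≈ 317.4°
Leg 3: φ1=0.8990348, φ2=-0.0232234, Δφ=-0.9222582, Δλ=0.6441958 rad; a=sin²(Δφ/2)+cosφ1·cosφ2·sin²(Δλ/2)=0.2603385108; c=2·atan2(√a, √(1-a))=1.070913190; dist=6371·c=6822.788 ≈ 6822.8 km; running total=23371.3 km
Leg 3 bearing: y=sinΔλ·cosφ2=0.60039366, x=cosφ1·sinφ2-sinφ1·cosφ2·cosΔλ=-0.64013821; θ=atan2(y, x)=136.8350° ≈ 136.8°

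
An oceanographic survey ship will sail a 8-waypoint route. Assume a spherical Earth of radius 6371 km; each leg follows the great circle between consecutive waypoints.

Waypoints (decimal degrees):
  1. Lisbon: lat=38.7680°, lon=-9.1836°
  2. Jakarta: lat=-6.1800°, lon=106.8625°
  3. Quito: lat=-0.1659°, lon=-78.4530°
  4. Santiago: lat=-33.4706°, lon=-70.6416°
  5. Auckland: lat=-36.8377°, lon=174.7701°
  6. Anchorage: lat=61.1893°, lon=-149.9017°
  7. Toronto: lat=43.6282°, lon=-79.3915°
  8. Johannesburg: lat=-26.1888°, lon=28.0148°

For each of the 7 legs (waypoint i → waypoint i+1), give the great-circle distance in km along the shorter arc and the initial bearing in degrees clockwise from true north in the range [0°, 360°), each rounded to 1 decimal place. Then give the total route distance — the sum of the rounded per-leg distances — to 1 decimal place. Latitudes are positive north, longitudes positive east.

Leg 1: φ1=0.6766292, φ2=-0.1078613, Δφ=-0.7844906, Δλ=2.0253865 rad; a=sin²(Δφ/2)+cosφ1·cosφ2·sin²(Δλ/2)=0.7038876456; c=2·atan2(√a, √(1-a))=1.990812577; dist=6371·c=12683.467 ≈ 12683.5 km; running total=12683.5 km
Leg 1 bearing: y=sinΔλ·cosφ2=0.89321985, x=cosφ1·sinφ2-sinφ1·cosφ2·cosΔλ=0.18941389; θ=atan2(y, x)=78.0274° ≈ 78.0°
Leg 2: φ1=-0.1078613, φ2=-0.0028955, Δφ=0.1049658, Δλ=-3.2343656 rad; a=sin²(Δφ/2)+cosφ1·cosφ2·sin²(Δλ/2)=0.9947987048; c=2·atan2(√a, √(1-a))=2.997227310; dist=6371·c=19095.335 ≈ 19095.3 km; running total=31778.8 km
Leg 2 bearing: y=sinΔλ·cosφ2=0.09263957, x=cosφ1·sinφ2-sinφ1·cosφ2·cosΔλ=-0.11006761; θ=atan2(y, x)=139.9140° ≈ 139.9°
Leg 3: φ1=-0.0028955, φ2=-0.5841722, Δφ=-0.5812767, Δλ=0.1363346 rad; a=sin²(Δφ/2)+cosφ1·cosφ2·sin²(Δλ/2)=0.0859890255; c=2·atan2(√a, √(1-a))=0.595225739; dist=6371·c=3792.183 ≈ 3792.2 km; running total=35571.0 km
Leg 3 bearing: y=sinΔλ·cosφ2=0.11337415, x=cosφ1·sinφ2-sinφ1·cosφ2·cosΔλ=-0.54911379; θ=atan2(y, x)=168.3342° ≈ 168.3°
Leg 4: φ1=-0.5841722, φ2=-0.6429392, Δφ=-0.0587670, Δλ=4.2832422 rad; a=sin²(Δφ/2)+cosφ1·cosφ2·sin²(Δλ/2)=0.4735672276; c=2·atan2(√a, √(1-a))=1.517906126; dist=6371·c=9670.580 ≈ 9670.6 km; running total=45241.6 km
Leg 4 bearing: y=sinΔλ·cosφ2=-0.72776336, x=cosφ1·sinφ2-sinφ1·cosφ2·cosΔλ=-0.68378778; θ=atan2(y, x)=-133.2156° <0 so +360° → 226.7844° ≈ 226.8°
Leg 5: φ1=-0.6429392, φ2=1.0679548, Δφ=1.7108939, Δλ=-5.6665919 rad; a=sin²(Δφ/2)+cosφ1·cosφ2·sin²(Δλ/2)=0.6053322604; c=2·atan2(√a, √(1-a))=1.783051013; dist=6371·c=11359.818 ≈ 11359.8 km; running total=56601.4 km
Leg 5 bearing: y=sinΔλ·cosφ2=0.27867314, x=cosφ1·sinφ2-sinφ1·cosφ2·cosΔλ=0.93699613; θ=atan2(y, x)=16.5631° ≈ 16.6°
Leg 6: φ1=1.0679548, φ2=0.7614557, Δφ=-0.3064990, Δλ=1.2306351 rad; a=sin²(Δφ/2)+cosφ1·cosφ2·sin²(Δλ/2)=0.1395245937; c=2·atan2(√a, √(1-a))=0.765622934; dist=6371·c=4877.784 ≈ 4877.8 km; running total=61479.2 km
Leg 6 bearing: y=sinΔλ·cosφ2=0.68235741, x=cosφ1·sinφ2-sinφ1·cosφ2·cosΔλ=0.12090610; θ=atan2(y, x)=79.9521° ≈ 80.0°
Leg 7: φ1=0.7614557, φ2=-0.4570808, Δφ=-1.2185365, Δλ=1.8745936 rad; a=sin²(Δφ/2)+cosφ1·cosφ2·sin²(Δλ/2)=0.7494053080; c=2·atan2(√a, √(1-a))=2.093022264; dist=6371·c=13334.645 ≈ 13334.6 km; running total=74813.8 km
Leg 7 bearing: y=sinΔλ·cosφ2=0.85625295, x=cosφ1·sinφ2-sinφ1·cosφ2·cosΔλ=-0.13423434; θ=atan2(y, x)=98.9097° ≈ 98.9°

Leg 1: dist=12683.5 km, bearing=78.0°
Leg 2: dist=19095.3 km, bearing=139.9°
Leg 3: dist=3792.2 km, bearing=168.3°
Leg 4: dist=9670.6 km, bearing=226.8°
Leg 5: dist=11359.8 km, bearing=16.6°
Leg 6: dist=4877.8 km, bearing=80.0°
Leg 7: dist=13334.6 km, bearing=98.9°
Total: 74813.8 km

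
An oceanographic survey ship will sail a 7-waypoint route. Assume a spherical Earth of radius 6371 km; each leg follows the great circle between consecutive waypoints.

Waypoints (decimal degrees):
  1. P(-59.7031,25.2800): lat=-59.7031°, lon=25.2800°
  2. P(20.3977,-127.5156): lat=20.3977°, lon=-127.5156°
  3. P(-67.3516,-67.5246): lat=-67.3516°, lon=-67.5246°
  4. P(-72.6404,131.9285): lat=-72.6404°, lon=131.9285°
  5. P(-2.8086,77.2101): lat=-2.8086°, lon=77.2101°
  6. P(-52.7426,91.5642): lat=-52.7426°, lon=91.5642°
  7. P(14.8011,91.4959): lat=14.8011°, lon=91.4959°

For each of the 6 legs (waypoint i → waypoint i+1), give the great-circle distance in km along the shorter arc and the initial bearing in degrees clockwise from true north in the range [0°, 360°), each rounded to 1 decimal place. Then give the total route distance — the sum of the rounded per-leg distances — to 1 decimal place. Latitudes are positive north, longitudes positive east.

Leg 1: dist=15142.1 km, bearing=218.2°
Leg 2: dist=10909.8 km, bearing=160.3°
Leg 3: dist=4383.3 km, bearing=189.0°
Leg 4: dist=8601.6 km, bearing=303.3°
Leg 5: dist=5708.0 km, bearing=168.9°
Leg 6: dist=7510.5 km, bearing=359.9°
Total: 52255.3 km

Leg 1: φ1=-1.0420157, φ2=0.3560070, Δφ=1.3980227, Δλ=-2.6667863 rad; a=sin²(Δφ/2)+cosφ1·cosφ2·sin²(Δλ/2)=0.8607373366; c=2·atan2(√a, √(1-a))=2.376725964; dist=6371·c=15142.121 ≈ 15142.1 km; running total=15142.1 km
Leg 1 bearing: y=sinΔλ·cosφ2=-0.42850007, x=cosφ1·sinφ2-sinφ1·cosφ2·cosΔλ=-0.54393197; θ=atan2(y, x)=-141.7696° <0 so +360° → 218.2304° ≈ 218.2°
Leg 2: φ1=0.3560070, φ2=-1.1755072, Δφ=-1.5315142, Δλ=1.0470405 rad; a=sin²(Δφ/2)+cosφ1·cosφ2·sin²(Δλ/2)=0.5705717658; c=2·atan2(√a, √(1-a))=1.712412742; dist=6371·c=10909.782 ≈ 10909.8 km; running total=26051.9 km
Leg 2 bearing: y=sinΔλ·cosφ2=0.33345453, x=cosφ1·sinφ2-sinφ1·cosφ2·cosΔλ=-0.93214086; θ=atan2(y, x)=160.3164° ≈ 160.3°
Leg 3: φ1=-1.1755072, φ2=-1.2678141, Δφ=-0.0923070, Δλ=3.4811133 rad; a=sin²(Δφ/2)+cosφ1·cosφ2·sin²(Δλ/2)=0.1137432610; c=2·atan2(√a, √(1-a))=0.688006406; dist=6371·c=4383.289 ≈ 4383.3 km; running total=30435.2 km
Leg 3 bearing: y=sinΔλ·cosφ2=-0.09936699, x=cosφ1·sinφ2-sinφ1·cosφ2·cosΔλ=-0.62717552; θ=atan2(y, x)=-170.9971° <0 so +360° → 189.0029° ≈ 189.0°
Leg 4: φ1=-1.2678141, φ2=-0.0490193, Δφ=1.2187948, Δλ=-0.9550162 rad; a=sin²(Δφ/2)+cosφ1·cosφ2·sin²(Δλ/2)=0.3905516363; c=2·atan2(√a, √(1-a))=1.350112694; dist=6371·c=8601.568 ≈ 8601.6 km; running total=39036.8 km
Leg 4 bearing: y=sinΔλ·cosφ2=-0.81534255, x=cosφ1·sinφ2-sinφ1·cosφ2·cosΔλ=0.53600443; θ=atan2(y, x)=-56.6792° <0 so +360° → 303.3208° ≈ 303.3°
Leg 5: φ1=-0.0490193, φ2=-0.9205320, Δφ=-0.8715127, Δλ=0.2505263 rad; a=sin²(Δφ/2)+cosφ1·cosφ2·sin²(Δλ/2)=0.1876034627; c=2·atan2(√a, √(1-a))=0.895929842; dist=6371·c=5707.969 ≈ 5708.0 km; running total=44744.8 km
Leg 5 bearing: y=sinΔλ·cosφ2=0.15008626, x=cosφ1·sinφ2-sinφ1·cosφ2·cosΔλ=-0.76622955; θ=atan2(y, x)=168.9174° ≈ 168.9°
Leg 6: φ1=-0.9205320, φ2=0.2583279, Δφ=1.1788600, Δλ=-0.0011921 rad; a=sin²(Δφ/2)+cosφ1·cosφ2·sin²(Δλ/2)=0.3090108729; c=2·atan2(√a, √(1-a))=1.178860404; dist=6371·c=7510.520 ≈ 7510.5 km; running total=52255.3 km
Leg 6 bearing: y=sinΔλ·cosφ2=-0.00115251, x=cosφ1·sinφ2-sinφ1·cosφ2·cosΔλ=0.92417059; θ=atan2(y, x)=-0.0715° <0 so +360° → 359.9285° ≈ 359.9°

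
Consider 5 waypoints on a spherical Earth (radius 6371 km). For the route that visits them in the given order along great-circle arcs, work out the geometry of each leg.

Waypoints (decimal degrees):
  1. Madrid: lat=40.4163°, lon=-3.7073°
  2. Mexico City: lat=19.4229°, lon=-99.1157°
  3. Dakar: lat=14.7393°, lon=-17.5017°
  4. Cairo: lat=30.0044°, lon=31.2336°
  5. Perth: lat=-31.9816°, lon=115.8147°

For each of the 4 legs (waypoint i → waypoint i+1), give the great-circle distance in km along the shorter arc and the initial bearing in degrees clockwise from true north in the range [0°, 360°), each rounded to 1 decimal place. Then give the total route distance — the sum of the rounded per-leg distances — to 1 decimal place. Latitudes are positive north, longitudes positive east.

Leg 1: φ1=0.7053975, φ2=0.3389936, Δφ=-0.3664040, Δλ=-1.6651907 rad; a=sin²(Δφ/2)+cosφ1·cosφ2·sin²(Δλ/2)=0.4260401704; c=2·atan2(√a, √(1-a))=1.422331867; dist=6371·c=9061.676 ≈ 9061.7 km; running total=9061.7 km
Leg 1 bearing: y=sinΔλ·cosφ2=-0.93889134, x=cosφ1·sinφ2-sinφ1·cosφ2·cosΔλ=0.31080996; θ=atan2(y, x)=-71.6834° <0 so +360° → 288.3166° ≈ 288.3°
Leg 2: φ1=0.3389936, φ2=0.2572493, Δφ=-0.0817442, Δλ=1.4244330 rad; a=sin²(Δφ/2)+cosφ1·cosφ2·sin²(Δλ/2)=0.3911898883; c=2·atan2(√a, √(1-a))=1.351420734; dist=6371·c=8609.901 ≈ 8609.9 km; running total=17671.6 km
Leg 2 bearing: y=sinΔλ·cosφ2=0.95675330, x=cosφ1·sinφ2-sinφ1·cosφ2·cosΔλ=0.19304029; θ=atan2(y, x)=78.5928° ≈ 78.6°
Leg 3: φ1=0.2572493, φ2=0.5236756, Δφ=0.2664263, Δλ=0.8505914 rad; a=sin²(Δφ/2)+cosφ1·cosφ2·sin²(Δλ/2)=0.1602075512; c=2·atan2(√a, √(1-a))=0.823599686; dist=6371·c=5247.154 ≈ 5247.2 km; running total=22918.8 km
Leg 3 bearing: y=sinΔλ·cosφ2=0.65093699, x=cosφ1·sinφ2-sinφ1·cosφ2·cosΔλ=0.33829781; θ=atan2(y, x)=62.5387° ≈ 62.5°
Leg 4: φ1=0.5236756, φ2=-0.5581842, Δφ=-1.0818598, Δλ=1.4762187 rad; a=sin²(Δφ/2)+cosφ1·cosφ2·sin²(Δλ/2)=0.5977452829; c=2·atan2(√a, √(1-a))=1.767553969; dist=6371·c=11261.086 ≈ 11261.1 km; running total=34179.9 km
Leg 4 bearing: y=sinΔλ·cosφ2=0.84442743, x=cosφ1·sinφ2-sinφ1·cosφ2·cosΔλ=-0.49872412; θ=atan2(y, x)=120.5664° ≈ 120.6°

Leg 1: dist=9061.7 km, bearing=288.3°
Leg 2: dist=8609.9 km, bearing=78.6°
Leg 3: dist=5247.2 km, bearing=62.5°
Leg 4: dist=11261.1 km, bearing=120.6°
Total: 34179.9 km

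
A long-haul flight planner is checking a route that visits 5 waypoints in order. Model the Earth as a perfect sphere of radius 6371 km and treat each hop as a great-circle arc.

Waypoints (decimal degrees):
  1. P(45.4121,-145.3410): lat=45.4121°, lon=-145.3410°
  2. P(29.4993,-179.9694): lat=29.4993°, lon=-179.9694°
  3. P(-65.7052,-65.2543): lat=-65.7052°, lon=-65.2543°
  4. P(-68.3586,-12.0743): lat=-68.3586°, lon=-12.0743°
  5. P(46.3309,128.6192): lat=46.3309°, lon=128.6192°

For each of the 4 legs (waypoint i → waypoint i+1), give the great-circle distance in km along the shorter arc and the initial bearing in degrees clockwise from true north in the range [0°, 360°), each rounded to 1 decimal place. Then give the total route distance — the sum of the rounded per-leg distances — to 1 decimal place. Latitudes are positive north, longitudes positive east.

Leg 1: φ1=0.7925907, φ2=0.5148599, Δφ=-0.2777308, Δλ=-0.6043796 rad; a=sin²(Δφ/2)+cosφ1·cosφ2·sin²(Δλ/2)=0.0732774840; c=2·atan2(√a, √(1-a))=0.548236352; dist=6371·c=3492.814 ≈ 3492.8 km; running total=3492.8 km
Leg 1 bearing: y=sinΔλ·cosφ2=-0.49458451, x=cosφ1·sinφ2-sinφ1·cosφ2·cosΔλ=-0.16437075; θ=atan2(y, x)=-108.3838° <0 so +360° → 251.6162° ≈ 251.6°
Leg 2: φ1=0.5148599, φ2=-1.1467721, Δφ=-1.6616320, Δλ=2.0021562 rad; a=sin²(Δφ/2)+cosφ1·cosφ2·sin²(Δλ/2)=0.7992633574; c=2·atan2(√a, √(1-a))=2.212457098; dist=6371·c=14095.564 ≈ 14095.6 km; running total=17588.4 km
Leg 2 bearing: y=sinΔλ·cosφ2=0.37374369, x=cosφ1·sinφ2-sinφ1·cosφ2·cosΔλ=-0.70857704; θ=atan2(y, x)=152.1903° ≈ 152.2°
Leg 3: φ1=-1.1467721, φ2=-1.1930826, Δφ=-0.0463106, Δλ=0.9281661 rad; a=sin²(Δφ/2)+cosφ1·cosφ2·sin²(Δλ/2)=0.0309358373; c=2·atan2(√a, √(1-a))=0.353611178; dist=6371·c=2252.857 ≈ 2252.9 km; running total=19841.3 km
Leg 3 bearing: y=sinΔλ·cosφ2=0.29522962, x=cosφ1·sinφ2-sinφ1·cosφ2·cosΔλ=-0.18098264; θ=atan2(y, x)=121.5093° ≈ 121.5°
Leg 4: φ1=-1.1930826, φ2=0.8086268, Δφ=2.0017094, Δλ=2.4555648 rad; a=sin²(Δφ/2)+cosφ1·cosφ2·sin²(Δλ/2)=0.9346962585; c=2·atan2(√a, √(1-a))=2.624767895; dist=6371·c=16722.396 ≈ 16722.4 km; running total=36563.7 km
Leg 4 bearing: y=sinΔλ·cosφ2=0.43740530, x=cosφ1·sinφ2-sinφ1·cosφ2·cosΔλ=-0.22985486; θ=atan2(y, x)=117.7218° ≈ 117.7°

Leg 1: dist=3492.8 km, bearing=251.6°
Leg 2: dist=14095.6 km, bearing=152.2°
Leg 3: dist=2252.9 km, bearing=121.5°
Leg 4: dist=16722.4 km, bearing=117.7°
Total: 36563.7 km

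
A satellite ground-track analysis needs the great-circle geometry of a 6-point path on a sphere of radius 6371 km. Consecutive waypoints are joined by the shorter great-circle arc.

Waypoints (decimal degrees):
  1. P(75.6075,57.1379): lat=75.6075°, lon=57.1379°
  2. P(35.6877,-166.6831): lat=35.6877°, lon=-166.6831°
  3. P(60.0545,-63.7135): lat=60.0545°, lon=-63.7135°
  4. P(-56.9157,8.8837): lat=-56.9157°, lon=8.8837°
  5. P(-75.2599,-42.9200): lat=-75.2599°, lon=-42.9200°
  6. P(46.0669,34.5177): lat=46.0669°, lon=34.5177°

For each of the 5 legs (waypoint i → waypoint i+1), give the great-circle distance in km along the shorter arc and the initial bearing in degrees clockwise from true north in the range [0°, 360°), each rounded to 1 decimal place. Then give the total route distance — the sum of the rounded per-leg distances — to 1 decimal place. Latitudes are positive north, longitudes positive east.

Leg 1: φ1=1.3195998, φ2=0.6228679, Δφ=-0.6967319, Δλ=-3.9064134 rad; a=sin²(Δφ/2)+cosφ1·cosφ2·sin²(Δλ/2)=0.2903015633; c=2·atan2(√a, √(1-a))=1.138015489; dist=6371·c=7250.297 ≈ 7250.3 km; running total=7250.3 km
Leg 1 bearing: y=sinΔλ·cosφ2=0.56237959, x=cosφ1·sinφ2-sinφ1·cosφ2·cosΔλ=0.71262575; θ=atan2(y, x)=38.2793° ≈ 38.3°
Leg 2: φ1=0.6228679, φ2=1.0481488, Δφ=0.4252809, Δλ=1.7971585 rad; a=sin²(Δφ/2)+cosφ1·cosφ2·sin²(Δλ/2)=0.2927528502; c=2·atan2(√a, √(1-a))=1.143409277; dist=6371·c=7284.661 ≈ 7284.7 km; running total=14535.0 km
Leg 2 bearing: y=sinΔλ·cosφ2=0.48644167, x=cosφ1·sinφ2-sinφ1·cosφ2·cosΔλ=0.76913521; θ=atan2(y, x)=32.3114° ≈ 32.3°
Leg 3: φ1=1.0481488, φ2=-0.9933664, Δφ=-2.0415151, Δλ=1.2670602 rad; a=sin²(Δφ/2)+cosφ1·cosφ2·sin²(Δλ/2)=0.8222580817; c=2·atan2(√a, √(1-a))=2.271186636; dist=6371·c=14469.730 ≈ 14469.7 km; running total=29004.7 km
Leg 3 bearing: y=sinΔλ·cosφ2=0.52088547, x=cosφ1·sinφ2-sinφ1·cosφ2·cosΔλ=-0.55971175; θ=atan2(y, x)=137.0578° ≈ 137.1°
Leg 4: φ1=-0.9933664, φ2=-1.3135330, Δφ=-0.3201667, Δλ=-0.9041451 rad; a=sin²(Δφ/2)+cosφ1·cosφ2·sin²(Δλ/2)=0.0519114698; c=2·atan2(√a, √(1-a))=0.459719341; dist=6371·c=2928.872 ≈ 2928.9 km; running total=31933.6 km
Leg 4 bearing: y=sinΔλ·cosφ2=-0.19995954, x=cosφ1·sinφ2-sinφ1·cosφ2·cosΔλ=-0.39608441; θ=atan2(y, x)=-153.2135° <0 so +360° → 206.7865° ≈ 206.8°
Leg 5: φ1=-1.3135330, φ2=0.8040191, Δφ=2.1175521, Δλ=1.3515428 rad; a=sin²(Δφ/2)+cosφ1·cosφ2·sin²(Δλ/2)=0.8290272096; c=2·atan2(√a, √(1-a))=2.289028286; dist=6371·c=14583.399 ≈ 14583.4 km; running total=46517.0 km
Leg 5 bearing: y=sinΔλ·cosφ2=0.67720804, x=cosφ1·sinφ2-sinφ1·cosφ2·cosΔλ=0.32917117; θ=atan2(y, x)=64.0770° ≈ 64.1°

Leg 1: dist=7250.3 km, bearing=38.3°
Leg 2: dist=7284.7 km, bearing=32.3°
Leg 3: dist=14469.7 km, bearing=137.1°
Leg 4: dist=2928.9 km, bearing=206.8°
Leg 5: dist=14583.4 km, bearing=64.1°
Total: 46517.0 km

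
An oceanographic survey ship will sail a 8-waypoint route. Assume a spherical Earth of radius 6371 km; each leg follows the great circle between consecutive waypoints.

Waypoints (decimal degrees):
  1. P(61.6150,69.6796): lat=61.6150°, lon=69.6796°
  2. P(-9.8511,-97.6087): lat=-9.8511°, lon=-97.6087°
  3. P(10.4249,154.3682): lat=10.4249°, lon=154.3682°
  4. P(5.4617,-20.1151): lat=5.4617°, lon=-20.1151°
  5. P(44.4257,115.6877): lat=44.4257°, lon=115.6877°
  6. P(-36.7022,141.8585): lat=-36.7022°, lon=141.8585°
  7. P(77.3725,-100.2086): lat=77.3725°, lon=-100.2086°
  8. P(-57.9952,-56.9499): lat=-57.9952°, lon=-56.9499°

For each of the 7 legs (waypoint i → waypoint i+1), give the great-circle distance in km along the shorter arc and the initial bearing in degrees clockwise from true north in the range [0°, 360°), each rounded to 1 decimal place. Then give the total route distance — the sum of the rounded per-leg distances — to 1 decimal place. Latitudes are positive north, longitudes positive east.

Leg 1: φ1=1.0753846, φ2=-0.1719341, Δφ=-1.2473187, Δλ=-2.9197316 rad; a=sin²(Δφ/2)+cosφ1·cosφ2·sin²(Δλ/2)=0.8037115670; c=2·atan2(√a, √(1-a))=2.223609002; dist=6371·c=14166.613 ≈ 14166.6 km; running total=14166.6 km
Leg 1 bearing: y=sinΔλ·cosφ2=-0.21680099, x=cosφ1·sinφ2-sinφ1·cosφ2·cosΔλ=0.76422148; θ=atan2(y, x)=-15.8380° <0 so +360° → 344.1620° ≈ 344.2°
Leg 2: φ1=-0.1719341, φ2=0.1819488, Δφ=0.3538830, Δλ=4.3978265 rad; a=sin²(Δφ/2)+cosφ1·cosφ2·sin²(Δλ/2)=0.6653821815; c=2·atan2(√a, √(1-a))=1.907909740; dist=6371·c=12155.293 ≈ 12155.3 km; running total=26321.9 km
Leg 2 bearing: y=sinΔλ·cosφ2=-0.93523475, x=cosφ1·sinφ2-sinφ1·cosφ2·cosΔλ=0.12621766; θ=atan2(y, x)=-82.3139° <0 so +360° → 277.6861° ≈ 277.7°
Leg 3: φ1=0.1819488, φ2=0.0953246, Δφ=-0.0866242, Δλ=-3.0453081 rad; a=sin²(Δφ/2)+cosφ1·cosφ2·sin²(Δλ/2)=0.9786353566; c=2·atan2(√a, √(1-a))=2.848208601; dist=6371·c=18145.937 ≈ 18145.9 km; running total=44467.8 km
Leg 3 bearing: y=sinΔλ·cosφ2=-0.09569942, x=cosφ1·sinφ2-sinφ1·cosφ2·cosΔλ=0.27289999; θ=atan2(y, x)=-19.3245° <0 so +360° → 340.6755° ≈ 340.7°
Leg 4: φ1=0.0953246, φ2=0.7753747, Δφ=0.6800501, Δλ=2.3702060 rad; a=sin²(Δφ/2)+cosφ1·cosφ2·sin²(Δλ/2)=0.7215315611; c=2·atan2(√a, √(1-a))=2.029808920; dist=6371·c=12931.913 ≈ 12931.9 km; running total=57399.7 km
Leg 4 bearing: y=sinΔλ·cosφ2=0.49786155, x=cosφ1·sinφ2-sinφ1·cosφ2·cosΔλ=0.74553936; θ=atan2(y, x)=33.7345° ≈ 33.7°
Leg 5: φ1=0.7753747, φ2=-0.6405742, Δφ=-1.4159490, Δλ=0.4567666 rad; a=sin²(Δφ/2)+cosφ1·cosφ2·sin²(Δλ/2)=0.4522348099; c=2·atan2(√a, √(1-a))=1.475120044; dist=6371·c=9397.990 ≈ 9398.0 km; running total=66797.7 km
Leg 5 bearing: y=sinΔλ·cosφ2=0.35361184, x=cosφ1·sinφ2-sinφ1·cosφ2·cosΔλ=-0.93050127; θ=atan2(y, x)=159.1921° ≈ 159.2°
Leg 6: φ1=-0.6405742, φ2=1.3504049, Δφ=1.9909791, Δλ=-4.2248679 rad; a=sin²(Δφ/2)+cosφ1·cosφ2·sin²(Δλ/2)=0.8326519703; c=2·atan2(√a, √(1-a))=2.298697186; dist=6371·c=14645.000 ≈ 14645.0 km; running total=81442.7 km
Leg 6 bearing: y=sinΔλ·cosφ2=0.19314267, x=cosφ1·sinφ2-sinφ1·cosφ2·cosΔλ=0.72115642; θ=atan2(y, x)=14.9933° ≈ 15.0°
Leg 7: φ1=1.3504049, φ2=-1.0122072, Δφ=-2.3626121, Δλ=0.7550067 rad; a=sin²(Δφ/2)+cosφ1·cosφ2·sin²(Δλ/2)=0.8715568247; c=2·atan2(√a, √(1-a))=2.408507777; dist=6371·c=15344.603 ≈ 15344.6 km; running total=96787.3 km
Leg 7 bearing: y=sinΔλ·cosφ2=0.36319896, x=cosφ1·sinφ2-sinφ1·cosφ2·cosΔλ=-0.56202191; θ=atan2(y, x)=147.1280° ≈ 147.1°

Leg 1: dist=14166.6 km, bearing=344.2°
Leg 2: dist=12155.3 km, bearing=277.7°
Leg 3: dist=18145.9 km, bearing=340.7°
Leg 4: dist=12931.9 km, bearing=33.7°
Leg 5: dist=9398.0 km, bearing=159.2°
Leg 6: dist=14645.0 km, bearing=15.0°
Leg 7: dist=15344.6 km, bearing=147.1°
Total: 96787.3 km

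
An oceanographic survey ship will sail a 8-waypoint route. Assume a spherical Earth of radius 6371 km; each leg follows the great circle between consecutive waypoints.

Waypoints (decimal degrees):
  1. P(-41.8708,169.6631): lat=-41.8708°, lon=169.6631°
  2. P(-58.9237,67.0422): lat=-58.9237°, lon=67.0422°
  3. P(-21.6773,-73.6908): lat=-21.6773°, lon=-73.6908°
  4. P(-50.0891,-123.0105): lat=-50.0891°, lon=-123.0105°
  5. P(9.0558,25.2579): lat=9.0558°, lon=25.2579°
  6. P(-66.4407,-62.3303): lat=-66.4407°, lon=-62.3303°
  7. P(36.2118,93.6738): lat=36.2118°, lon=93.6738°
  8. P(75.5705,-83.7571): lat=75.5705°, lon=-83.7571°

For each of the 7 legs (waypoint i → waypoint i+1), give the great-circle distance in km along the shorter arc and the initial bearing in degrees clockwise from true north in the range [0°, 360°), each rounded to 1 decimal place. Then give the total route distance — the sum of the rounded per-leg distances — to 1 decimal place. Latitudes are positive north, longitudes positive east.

Leg 1: φ1=-0.7307833, φ2=-1.0284126, Δφ=-0.2976293, Δλ=-1.7910726 rad; a=sin²(Δφ/2)+cosφ1·cosφ2·sin²(Δλ/2)=0.2561623181; c=2·atan2(√a, √(1-a))=1.061371297; dist=6371·c=6761.997 ≈ 6762.0 km; running total=6762.0 km
Leg 1 bearing: y=sinΔλ·cosφ2=-0.50370672, x=cosφ1·sinφ2-sinφ1·cosφ2·cosΔλ=-0.71305840; θ=atan2(y, x)=-144.7625° <0 so +360° → 215.2375° ≈ 215.2°
Leg 2: φ1=-1.0284126, φ2=-0.3783403, Δφ=0.6500723, Δλ=-2.4562542 rad; a=sin²(Δφ/2)+cosφ1·cosφ2·sin²(Δλ/2)=0.5275003043; c=2·atan2(√a, √(1-a))=1.625824703; dist=6371·c=10358.129 ≈ 10358.1 km; running total=17120.1 km
Leg 2 bearing: y=sinΔλ·cosφ2=-0.58817326, x=cosφ1·sinφ2-sinφ1·cosφ2·cosΔλ=-0.80686253; θ=atan2(y, x)=-143.9093° <0 so +360° → 216.0907° ≈ 216.1°
Leg 3: φ1=-0.3783403, φ2=-0.8742197, Δφ=-0.4958795, Δλ=-0.8607912 rad; a=sin²(Δφ/2)+cosφ1·cosφ2·sin²(Δλ/2)=0.1640155871; c=2·atan2(√a, √(1-a))=0.833932241; dist=6371·c=5312.982 ≈ 5313.0 km; running total=22433.1 km
Leg 3 bearing: y=sinΔλ·cosφ2=-0.48655945, x=cosφ1·sinφ2-sinφ1·cosφ2·cosΔλ=-0.55831693; θ=atan2(y, x)=-138.9287° <0 so +360° → 221.0713° ≈ 221.1°
Leg 4: φ1=-0.8742197, φ2=0.1580535, Δφ=1.0322732, Δλ=2.5877718 rad; a=sin²(Δφ/2)+cosφ1·cosφ2·sin²(Δλ/2)=0.8298093027; c=2·atan2(√a, √(1-a))=2.291107531; dist=6371·c=14596.646 ≈ 14596.6 km; running total=37029.7 km
Leg 4 bearing: y=sinΔλ·cosφ2=0.51938524, x=cosφ1·sinφ2-sinφ1·cosφ2·cosΔλ=-0.54326998; θ=atan2(y, x)=136.2876° ≈ 136.3°
Leg 5: φ1=0.1580535, φ2=-1.1596090, Δφ=-1.3176625, Δλ=-1.5287025 rad; a=sin²(Δφ/2)+cosφ1·cosφ2·sin²(Δλ/2)=0.5638333070; c=2·atan2(√a, √(1-a))=1.698812311; dist=6371·c=10823.133 ≈ 10823.1 km; running total=47852.8 km
Leg 5 bearing: y=sinΔλ·cosφ2=-0.39934394, x=cosφ1·sinφ2-sinφ1·cosφ2·cosΔλ=-0.90786874; θ=atan2(y, x)=-156.2568° <0 so +360° → 203.7432° ≈ 203.7°
Leg 6: φ1=-1.1596090, φ2=0.6320151, Δφ=1.7916241, Δλ=2.7227852 rad; a=sin²(Δφ/2)+cosφ1·cosφ2·sin²(Δλ/2)=0.9180747369; c=2·atan2(√a, √(1-a))=2.561021438; dist=6371·c=16316.268 ≈ 16316.3 km; running total=64169.1 km
Leg 6 bearing: y=sinΔλ·cosφ2=0.32811810, x=cosφ1·sinφ2-sinφ1·cosφ2·cosΔλ=-0.43953677; θ=atan2(y, x)=143.2583° ≈ 143.3°
Leg 7: φ1=0.6320151, φ2=1.3189540, Δφ=0.6869389, Δλ=-3.0967534 rad; a=sin²(Δφ/2)+cosφ1·cosφ2·sin²(Δλ/2)=0.3143584653; c=2·atan2(√a, √(1-a))=1.190405843; dist=6371·c=7584.076 ≈ 7584.1 km; running total=71753.2 km
Leg 7 bearing: y=sinΔλ·cosφ2=-0.01116968, x=cosφ1·sinφ2-sinφ1·cosφ2·cosΔλ=0.92845254; θ=atan2(y, x)=-0.6893° <0 so +360° → 359.3107° ≈ 359.3°

Leg 1: dist=6762.0 km, bearing=215.2°
Leg 2: dist=10358.1 km, bearing=216.1°
Leg 3: dist=5313.0 km, bearing=221.1°
Leg 4: dist=14596.6 km, bearing=136.3°
Leg 5: dist=10823.1 km, bearing=203.7°
Leg 6: dist=16316.3 km, bearing=143.3°
Leg 7: dist=7584.1 km, bearing=359.3°
Total: 71753.2 km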